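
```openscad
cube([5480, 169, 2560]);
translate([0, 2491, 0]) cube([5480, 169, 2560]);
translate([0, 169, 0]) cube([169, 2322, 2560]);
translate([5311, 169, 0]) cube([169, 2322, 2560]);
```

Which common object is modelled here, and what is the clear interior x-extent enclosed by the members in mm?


A house (or room) frame. The interior width is 5142 mm.

Four 2560 mm walls enclosing a rectangle with no floor or roof — a room or house frame. Outside width is 5480 mm and wall thickness is 169 mm, so the interior width is 5480 − 2 × 169 = 5142 mm.


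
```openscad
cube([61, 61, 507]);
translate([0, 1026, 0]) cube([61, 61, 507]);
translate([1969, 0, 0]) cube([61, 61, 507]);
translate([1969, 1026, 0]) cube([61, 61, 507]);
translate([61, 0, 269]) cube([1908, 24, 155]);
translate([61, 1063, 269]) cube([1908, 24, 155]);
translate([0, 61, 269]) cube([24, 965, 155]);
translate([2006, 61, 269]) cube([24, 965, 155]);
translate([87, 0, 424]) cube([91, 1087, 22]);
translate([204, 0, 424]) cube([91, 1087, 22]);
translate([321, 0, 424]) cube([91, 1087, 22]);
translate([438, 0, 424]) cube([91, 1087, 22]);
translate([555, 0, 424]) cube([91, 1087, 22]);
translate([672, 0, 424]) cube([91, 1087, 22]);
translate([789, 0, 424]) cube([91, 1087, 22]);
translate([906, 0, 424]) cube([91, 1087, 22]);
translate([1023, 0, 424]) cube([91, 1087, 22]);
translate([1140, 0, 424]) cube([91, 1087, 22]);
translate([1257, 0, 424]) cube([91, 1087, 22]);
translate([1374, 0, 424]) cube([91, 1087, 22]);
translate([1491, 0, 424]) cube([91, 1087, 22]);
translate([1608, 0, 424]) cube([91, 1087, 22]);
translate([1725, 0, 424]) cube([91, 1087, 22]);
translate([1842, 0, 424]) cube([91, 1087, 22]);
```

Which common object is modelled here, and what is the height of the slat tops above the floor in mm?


A bed frame. The slat-top height is 446 mm.

Four posts, four rails, and a row of slats — a bed frame. Slats sit on the rails at z = 269 + 155 = 424; with slat thickness 22, the top is 446 mm.


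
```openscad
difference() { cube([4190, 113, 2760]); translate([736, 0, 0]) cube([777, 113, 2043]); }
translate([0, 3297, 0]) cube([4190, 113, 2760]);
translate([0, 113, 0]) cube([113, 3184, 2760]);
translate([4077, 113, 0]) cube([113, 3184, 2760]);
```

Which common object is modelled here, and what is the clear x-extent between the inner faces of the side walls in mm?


A single room. The interior width is 3964 mm.

Four walls enclosing a rectangle with a door in the front wall — a room. Outside width 4190 minus two 113 mm walls gives 3964 mm.


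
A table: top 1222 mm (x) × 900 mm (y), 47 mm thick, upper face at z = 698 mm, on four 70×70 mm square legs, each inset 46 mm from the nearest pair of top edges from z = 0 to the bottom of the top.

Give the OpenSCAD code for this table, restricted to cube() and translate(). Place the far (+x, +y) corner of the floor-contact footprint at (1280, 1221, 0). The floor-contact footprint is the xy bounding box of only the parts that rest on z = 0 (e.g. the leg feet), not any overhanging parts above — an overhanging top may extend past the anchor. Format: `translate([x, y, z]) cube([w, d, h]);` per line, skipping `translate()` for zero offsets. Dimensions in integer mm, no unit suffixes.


// leg_h = 698 - 47 = 651
translate([104, 367, 651]) cube([1222, 900, 47]);
translate([150, 413, 0]) cube([70, 70, 651]);
translate([1210, 413, 0]) cube([70, 70, 651]);
translate([150, 1151, 0]) cube([70, 70, 651]);
translate([1210, 1151, 0]) cube([70, 70, 651]);


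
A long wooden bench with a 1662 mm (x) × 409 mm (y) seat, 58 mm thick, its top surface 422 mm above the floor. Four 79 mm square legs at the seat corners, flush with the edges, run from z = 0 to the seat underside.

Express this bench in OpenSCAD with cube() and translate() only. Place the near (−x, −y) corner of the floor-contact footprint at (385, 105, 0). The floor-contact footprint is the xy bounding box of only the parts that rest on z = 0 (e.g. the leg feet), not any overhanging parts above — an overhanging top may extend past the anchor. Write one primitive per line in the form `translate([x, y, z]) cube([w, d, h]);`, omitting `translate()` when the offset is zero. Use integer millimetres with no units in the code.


// leg_h = 422 − 58 = 364
translate([385, 105, 364]) cube([1662, 409, 58]);
translate([385, 105, 0]) cube([79, 79, 364]);
translate([385, 435, 0]) cube([79, 79, 364]);
translate([1968, 105, 0]) cube([79, 79, 364]);
translate([1968, 435, 0]) cube([79, 79, 364]);


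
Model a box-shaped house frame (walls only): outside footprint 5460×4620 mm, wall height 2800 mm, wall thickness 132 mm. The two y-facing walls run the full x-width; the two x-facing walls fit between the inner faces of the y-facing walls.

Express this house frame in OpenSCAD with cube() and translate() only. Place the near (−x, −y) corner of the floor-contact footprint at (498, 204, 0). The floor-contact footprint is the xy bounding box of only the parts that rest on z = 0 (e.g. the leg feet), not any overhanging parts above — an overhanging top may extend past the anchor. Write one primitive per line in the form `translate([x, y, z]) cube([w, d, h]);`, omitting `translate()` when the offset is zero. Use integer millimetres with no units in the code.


translate([498, 204, 0]) cube([5460, 132, 2800]);
translate([498, 4692, 0]) cube([5460, 132, 2800]);
translate([498, 336, 0]) cube([132, 4356, 2800]);
translate([5826, 336, 0]) cube([132, 4356, 2800]);


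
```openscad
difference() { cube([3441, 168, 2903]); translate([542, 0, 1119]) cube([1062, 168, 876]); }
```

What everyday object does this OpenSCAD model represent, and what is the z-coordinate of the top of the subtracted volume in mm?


A wall with a window opening. The window head height is 1995 mm.

A wall with a rectangular opening subtracted — a window. Sill at z = 1119, opening 876 mm tall, so the head is at 1119 + 876 = 1995 mm.


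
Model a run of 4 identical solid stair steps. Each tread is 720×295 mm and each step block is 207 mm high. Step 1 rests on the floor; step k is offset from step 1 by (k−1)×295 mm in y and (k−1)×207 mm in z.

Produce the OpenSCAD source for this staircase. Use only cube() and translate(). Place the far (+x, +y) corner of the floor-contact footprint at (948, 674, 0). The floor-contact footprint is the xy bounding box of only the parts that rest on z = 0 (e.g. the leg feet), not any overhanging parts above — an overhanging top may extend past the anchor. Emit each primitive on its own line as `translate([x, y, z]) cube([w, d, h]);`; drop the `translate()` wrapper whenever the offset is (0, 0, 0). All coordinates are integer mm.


translate([228, 379, 0]) cube([720, 295, 207]);
translate([228, 674, 207]) cube([720, 295, 207]);
translate([228, 969, 414]) cube([720, 295, 207]);
translate([228, 1264, 621]) cube([720, 295, 207]);


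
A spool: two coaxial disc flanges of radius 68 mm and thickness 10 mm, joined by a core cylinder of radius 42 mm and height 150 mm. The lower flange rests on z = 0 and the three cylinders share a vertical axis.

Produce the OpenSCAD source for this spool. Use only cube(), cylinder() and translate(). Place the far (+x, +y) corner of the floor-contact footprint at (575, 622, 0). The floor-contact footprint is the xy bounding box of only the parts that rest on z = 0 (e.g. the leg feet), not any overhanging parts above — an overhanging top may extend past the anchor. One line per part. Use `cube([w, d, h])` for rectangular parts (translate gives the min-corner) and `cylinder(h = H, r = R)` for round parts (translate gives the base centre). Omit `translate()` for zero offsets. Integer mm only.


translate([507, 554, 0]) cylinder(h = 10, r = 68);
translate([507, 554, 10]) cylinder(h = 150, r = 42);
translate([507, 554, 160]) cylinder(h = 10, r = 68);


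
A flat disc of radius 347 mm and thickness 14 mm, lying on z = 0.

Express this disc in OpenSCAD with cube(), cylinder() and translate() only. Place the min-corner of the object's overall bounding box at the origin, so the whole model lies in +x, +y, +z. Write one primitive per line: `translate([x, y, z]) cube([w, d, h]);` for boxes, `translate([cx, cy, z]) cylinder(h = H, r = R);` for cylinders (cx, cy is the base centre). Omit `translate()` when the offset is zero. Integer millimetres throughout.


translate([347, 347, 0]) cylinder(h = 14, r = 347);


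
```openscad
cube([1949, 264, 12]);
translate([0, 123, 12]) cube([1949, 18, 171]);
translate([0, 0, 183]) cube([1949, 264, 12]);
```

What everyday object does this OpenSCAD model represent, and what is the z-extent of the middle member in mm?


An I-beam. The web height is 171 mm.

Two wide flanges with a thin centred web — an I-beam. Overall 195 mm minus two 12 mm flanges gives a web of 195 − 2·12 = 171 mm.


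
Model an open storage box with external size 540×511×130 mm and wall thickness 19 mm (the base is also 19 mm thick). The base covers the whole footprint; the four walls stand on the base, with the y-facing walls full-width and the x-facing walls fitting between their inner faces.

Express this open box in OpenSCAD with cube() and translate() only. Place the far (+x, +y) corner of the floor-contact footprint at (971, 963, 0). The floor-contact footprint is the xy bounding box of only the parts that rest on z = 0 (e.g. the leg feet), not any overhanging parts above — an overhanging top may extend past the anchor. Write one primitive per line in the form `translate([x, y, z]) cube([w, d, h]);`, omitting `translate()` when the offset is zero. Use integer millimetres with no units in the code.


translate([431, 452, 0]) cube([540, 511, 19]);
translate([431, 452, 19]) cube([540, 19, 111]);
translate([431, 944, 19]) cube([540, 19, 111]);
translate([431, 471, 19]) cube([19, 473, 111]);
translate([952, 471, 19]) cube([19, 473, 111]);


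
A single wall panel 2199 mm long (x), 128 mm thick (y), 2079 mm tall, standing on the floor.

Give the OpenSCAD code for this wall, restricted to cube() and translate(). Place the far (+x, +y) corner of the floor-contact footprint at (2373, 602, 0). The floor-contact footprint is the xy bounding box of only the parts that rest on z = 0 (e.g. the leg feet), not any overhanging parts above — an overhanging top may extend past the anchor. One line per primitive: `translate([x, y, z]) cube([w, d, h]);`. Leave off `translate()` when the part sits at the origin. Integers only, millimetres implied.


translate([174, 474, 0]) cube([2199, 128, 2079]);


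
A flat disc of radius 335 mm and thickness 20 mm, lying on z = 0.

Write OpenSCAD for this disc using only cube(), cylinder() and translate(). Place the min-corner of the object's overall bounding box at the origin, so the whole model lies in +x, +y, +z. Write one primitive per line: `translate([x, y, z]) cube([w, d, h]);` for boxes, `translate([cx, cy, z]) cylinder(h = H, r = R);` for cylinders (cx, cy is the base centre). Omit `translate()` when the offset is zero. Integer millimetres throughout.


translate([335, 335, 0]) cylinder(h = 20, r = 335);


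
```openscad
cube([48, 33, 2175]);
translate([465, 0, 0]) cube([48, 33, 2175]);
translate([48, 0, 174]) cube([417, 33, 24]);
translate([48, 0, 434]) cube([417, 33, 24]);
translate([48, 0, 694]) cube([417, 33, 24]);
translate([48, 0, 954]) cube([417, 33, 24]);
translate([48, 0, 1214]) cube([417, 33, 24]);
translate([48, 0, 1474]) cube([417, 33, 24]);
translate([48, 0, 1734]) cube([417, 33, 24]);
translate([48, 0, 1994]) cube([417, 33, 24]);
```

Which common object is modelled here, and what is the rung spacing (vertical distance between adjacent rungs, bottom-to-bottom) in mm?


A ladder. The rung spacing is 260 mm.

Two tall 48×33 posts with 8 short bars between them — a ladder. Adjacent rungs sit at z = 174 and z = 434, so the spacing is 434 − 174 = 260 mm.


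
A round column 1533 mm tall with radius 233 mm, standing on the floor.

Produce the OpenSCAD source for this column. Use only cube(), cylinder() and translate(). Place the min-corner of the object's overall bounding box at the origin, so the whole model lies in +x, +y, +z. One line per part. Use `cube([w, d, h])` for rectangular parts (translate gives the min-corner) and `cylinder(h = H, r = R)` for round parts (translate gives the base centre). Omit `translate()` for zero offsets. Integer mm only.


translate([233, 233, 0]) cylinder(h = 1533, r = 233);


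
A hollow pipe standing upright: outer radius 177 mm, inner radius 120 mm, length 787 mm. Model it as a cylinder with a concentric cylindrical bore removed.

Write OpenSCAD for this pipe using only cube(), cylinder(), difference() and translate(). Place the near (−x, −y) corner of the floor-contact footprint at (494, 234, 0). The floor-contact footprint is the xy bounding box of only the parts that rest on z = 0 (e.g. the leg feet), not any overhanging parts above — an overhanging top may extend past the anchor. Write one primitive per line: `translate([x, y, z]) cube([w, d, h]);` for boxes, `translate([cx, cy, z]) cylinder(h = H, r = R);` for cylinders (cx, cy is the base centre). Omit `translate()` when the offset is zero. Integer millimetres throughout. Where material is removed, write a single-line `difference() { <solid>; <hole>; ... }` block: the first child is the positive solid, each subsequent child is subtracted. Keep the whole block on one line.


difference() { translate([671, 411, 0]) cylinder(h = 787, r = 177); translate([671, 411, 0]) cylinder(h = 787, r = 120); }


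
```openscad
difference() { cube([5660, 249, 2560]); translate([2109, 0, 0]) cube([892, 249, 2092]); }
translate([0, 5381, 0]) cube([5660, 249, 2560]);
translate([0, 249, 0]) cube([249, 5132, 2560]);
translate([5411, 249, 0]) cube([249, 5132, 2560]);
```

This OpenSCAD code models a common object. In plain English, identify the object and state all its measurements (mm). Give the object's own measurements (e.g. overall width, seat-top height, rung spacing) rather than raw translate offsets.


A single room: four walls, each 2560 mm tall and 249 mm thick, enclosing an outside footprint 5660×5630 mm (x × y), no floor or roof. The front and back walls (−y and +y sides) run the full x-width; the side walls fit between their inner faces. A door opening 892 mm wide and 2092 mm tall is cut through the front wall from the floor up, its −x edge 2109 mm from the wall's −x end.


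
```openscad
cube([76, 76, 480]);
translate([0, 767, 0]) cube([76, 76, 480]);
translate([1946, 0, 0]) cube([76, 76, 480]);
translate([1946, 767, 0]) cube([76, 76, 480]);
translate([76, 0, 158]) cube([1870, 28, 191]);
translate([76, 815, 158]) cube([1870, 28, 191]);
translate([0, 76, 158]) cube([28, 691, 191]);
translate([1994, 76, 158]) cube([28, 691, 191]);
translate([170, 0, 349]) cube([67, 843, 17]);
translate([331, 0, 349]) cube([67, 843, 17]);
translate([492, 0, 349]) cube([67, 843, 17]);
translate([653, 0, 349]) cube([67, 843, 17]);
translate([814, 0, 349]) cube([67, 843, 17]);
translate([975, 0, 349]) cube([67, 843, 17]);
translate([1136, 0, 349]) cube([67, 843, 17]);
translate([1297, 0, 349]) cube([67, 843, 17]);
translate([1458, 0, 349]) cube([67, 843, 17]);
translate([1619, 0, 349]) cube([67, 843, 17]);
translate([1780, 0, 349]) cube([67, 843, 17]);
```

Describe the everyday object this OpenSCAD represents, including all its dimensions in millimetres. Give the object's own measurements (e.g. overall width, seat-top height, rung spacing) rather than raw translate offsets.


A bed frame 2022 mm long (x) by 843 mm wide (y). Four 76×76 mm corner posts, 480 mm tall, at the corners of the footprint. Four rails of 28 mm thickness and 191 mm height run between adjacent posts with their undersides at z = 158 mm, their outer faces flush with the outside of the frame (the two x-running rails run between the posts' inner faces; the two y-running rails run between the posts' inner faces). 11 slats, each 67 mm wide (x) and 17 mm thick, lie across the top of the two x-running rails, running the full 843 mm width of the frame in y; along x they sit between the end posts with a 94 mm gap after the −x posts and between neighbouring slats, leaving 99 mm before the +x posts.


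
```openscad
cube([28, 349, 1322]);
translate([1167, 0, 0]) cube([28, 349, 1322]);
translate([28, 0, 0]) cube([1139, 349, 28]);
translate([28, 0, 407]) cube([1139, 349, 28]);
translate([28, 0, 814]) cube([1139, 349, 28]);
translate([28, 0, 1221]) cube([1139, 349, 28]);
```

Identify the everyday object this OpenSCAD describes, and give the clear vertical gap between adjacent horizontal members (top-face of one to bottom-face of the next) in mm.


A bookshelf. The clear shelf gap is 379 mm.

Two tall side panels with 4 horizontal boards between them — a bookshelf. The first two shelf undersides are at z = 0 and z = 407; with shelf thickness 28, the clear gap is 407 − 0 − 28 = 379 mm.


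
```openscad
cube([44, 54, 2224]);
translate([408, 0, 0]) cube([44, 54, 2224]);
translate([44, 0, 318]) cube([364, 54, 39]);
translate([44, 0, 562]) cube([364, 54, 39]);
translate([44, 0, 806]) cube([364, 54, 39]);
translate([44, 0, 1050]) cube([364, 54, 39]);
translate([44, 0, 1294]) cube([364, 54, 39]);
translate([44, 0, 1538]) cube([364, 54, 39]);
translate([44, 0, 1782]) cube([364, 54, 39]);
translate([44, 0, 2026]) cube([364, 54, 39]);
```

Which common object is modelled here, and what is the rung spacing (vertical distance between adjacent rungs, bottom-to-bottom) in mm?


A ladder. The rung spacing is 244 mm.

Two tall 44×54 posts with 8 short bars between them — a ladder. Adjacent rungs sit at z = 318 and z = 562, so the spacing is 562 − 318 = 244 mm.


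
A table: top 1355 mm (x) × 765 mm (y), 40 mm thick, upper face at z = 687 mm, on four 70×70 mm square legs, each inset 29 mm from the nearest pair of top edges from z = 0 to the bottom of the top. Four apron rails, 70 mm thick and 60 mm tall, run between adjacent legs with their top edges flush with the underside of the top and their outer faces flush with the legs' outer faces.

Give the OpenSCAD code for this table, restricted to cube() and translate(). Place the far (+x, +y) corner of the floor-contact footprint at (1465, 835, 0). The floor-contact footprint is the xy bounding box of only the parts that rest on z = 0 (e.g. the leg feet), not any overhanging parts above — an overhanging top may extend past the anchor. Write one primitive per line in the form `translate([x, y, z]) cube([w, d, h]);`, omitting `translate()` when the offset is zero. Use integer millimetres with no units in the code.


translate([139, 99, 647]) cube([1355, 765, 40]);
translate([168, 128, 0]) cube([70, 70, 647]);
translate([1395, 128, 0]) cube([70, 70, 647]);
translate([168, 765, 0]) cube([70, 70, 647]);
translate([1395, 765, 0]) cube([70, 70, 647]);
translate([238, 128, 587]) cube([1157, 70, 60]);
translate([238, 765, 587]) cube([1157, 70, 60]);
translate([168, 198, 587]) cube([70, 567, 60]);
translate([1395, 198, 587]) cube([70, 567, 60]);


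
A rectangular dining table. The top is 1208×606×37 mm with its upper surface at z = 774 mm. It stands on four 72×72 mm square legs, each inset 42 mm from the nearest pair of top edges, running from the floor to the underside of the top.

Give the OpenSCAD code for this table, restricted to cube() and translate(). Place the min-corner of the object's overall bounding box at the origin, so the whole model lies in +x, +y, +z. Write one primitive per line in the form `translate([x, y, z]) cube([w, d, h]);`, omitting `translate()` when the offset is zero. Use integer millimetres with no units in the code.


translate([0, 0, 737]) cube([1208, 606, 37]);
translate([42, 42, 0]) cube([72, 72, 737]);
translate([1094, 42, 0]) cube([72, 72, 737]);
translate([42, 492, 0]) cube([72, 72, 737]);
translate([1094, 492, 0]) cube([72, 72, 737]);


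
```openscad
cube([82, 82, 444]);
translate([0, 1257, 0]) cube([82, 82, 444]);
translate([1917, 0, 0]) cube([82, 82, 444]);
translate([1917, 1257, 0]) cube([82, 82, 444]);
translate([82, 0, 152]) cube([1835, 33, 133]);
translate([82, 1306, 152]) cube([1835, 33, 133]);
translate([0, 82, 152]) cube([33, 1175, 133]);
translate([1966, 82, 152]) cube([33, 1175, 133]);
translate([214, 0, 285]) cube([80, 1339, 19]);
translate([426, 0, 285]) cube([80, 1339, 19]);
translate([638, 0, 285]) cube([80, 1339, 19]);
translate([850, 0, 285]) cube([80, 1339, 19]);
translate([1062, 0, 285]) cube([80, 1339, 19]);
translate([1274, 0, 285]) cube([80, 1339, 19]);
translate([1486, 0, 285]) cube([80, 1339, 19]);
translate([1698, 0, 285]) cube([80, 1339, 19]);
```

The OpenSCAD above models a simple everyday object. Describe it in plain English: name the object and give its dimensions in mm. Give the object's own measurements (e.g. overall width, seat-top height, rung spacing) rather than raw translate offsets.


A bed frame 1999 mm long (x) by 1339 mm wide (y). Four 82×82 mm corner posts, 444 mm tall, at the corners of the footprint. Four rails of 33 mm thickness and 133 mm height run between adjacent posts with their undersides at z = 152 mm, their outer faces flush with the outside of the frame (the two x-running rails run between the posts' inner faces; the two y-running rails run between the posts' inner faces). 8 slats, each 80 mm wide (x) and 19 mm thick, lie across the top of the two x-running rails, running the full 1339 mm width of the frame in y; along x they sit between the end posts with a 132 mm gap after the −x posts and between neighbouring slats, leaving 139 mm before the +x posts.


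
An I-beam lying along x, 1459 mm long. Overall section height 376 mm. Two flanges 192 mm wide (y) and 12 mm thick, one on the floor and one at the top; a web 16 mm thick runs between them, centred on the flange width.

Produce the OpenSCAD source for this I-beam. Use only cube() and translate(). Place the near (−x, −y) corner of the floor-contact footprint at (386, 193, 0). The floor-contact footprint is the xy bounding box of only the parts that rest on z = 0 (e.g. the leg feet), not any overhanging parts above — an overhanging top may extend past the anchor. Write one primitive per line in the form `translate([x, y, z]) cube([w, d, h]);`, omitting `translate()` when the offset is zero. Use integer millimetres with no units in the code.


translate([386, 193, 0]) cube([1459, 192, 12]);
translate([386, 281, 12]) cube([1459, 16, 352]);
translate([386, 193, 364]) cube([1459, 192, 12]);


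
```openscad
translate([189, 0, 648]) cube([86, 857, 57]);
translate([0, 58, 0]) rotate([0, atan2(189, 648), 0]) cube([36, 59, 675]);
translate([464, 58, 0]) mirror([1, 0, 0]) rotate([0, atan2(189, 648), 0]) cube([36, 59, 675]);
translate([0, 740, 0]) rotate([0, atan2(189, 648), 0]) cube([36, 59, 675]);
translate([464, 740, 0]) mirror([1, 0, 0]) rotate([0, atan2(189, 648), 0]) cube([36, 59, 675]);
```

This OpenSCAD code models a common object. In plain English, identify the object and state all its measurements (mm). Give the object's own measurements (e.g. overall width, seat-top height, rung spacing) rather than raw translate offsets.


A sawhorse. A 86×857×57 mm beam (x, y, z) sits on two A-frame leg pairs. Each pair is two raked legs of 36×59 mm section (59 mm along y) splaying symmetrically in x. Each leg rises 648 mm vertically over 189 mm of horizontal reach and is 675 mm long along its own axis. Every leg's outer bottom edge rests on the floor and its outer top edge meets a bottom edge of the beam — the left legs (tilting toward +x) meet the beam's −x bottom edge, the right legs (their mirror images, tilting toward −x) meet its +x bottom edge — so the leg tops tuck under the beam, the beam's underside is 648 mm above the floor, and the feet are 464 mm apart outside-to-outside with the beam centred between them. The two leg pairs are set in 58 mm from either end of the beam.


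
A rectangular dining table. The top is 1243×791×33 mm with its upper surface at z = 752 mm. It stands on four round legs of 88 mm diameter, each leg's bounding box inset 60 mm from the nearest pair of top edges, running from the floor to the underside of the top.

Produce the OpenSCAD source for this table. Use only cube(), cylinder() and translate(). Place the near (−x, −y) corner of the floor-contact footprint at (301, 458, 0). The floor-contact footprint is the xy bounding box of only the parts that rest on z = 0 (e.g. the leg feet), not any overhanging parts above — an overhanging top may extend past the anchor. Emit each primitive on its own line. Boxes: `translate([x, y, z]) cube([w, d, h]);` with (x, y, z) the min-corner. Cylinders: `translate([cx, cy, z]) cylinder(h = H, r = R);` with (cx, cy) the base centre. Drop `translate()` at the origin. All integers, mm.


translate([241, 398, 719]) cube([1243, 791, 33]);
translate([345, 502, 0]) cylinder(h = 719, r = 44);
translate([1380, 502, 0]) cylinder(h = 719, r = 44);
translate([345, 1085, 0]) cylinder(h = 719, r = 44);
translate([1380, 1085, 0]) cylinder(h = 719, r = 44);


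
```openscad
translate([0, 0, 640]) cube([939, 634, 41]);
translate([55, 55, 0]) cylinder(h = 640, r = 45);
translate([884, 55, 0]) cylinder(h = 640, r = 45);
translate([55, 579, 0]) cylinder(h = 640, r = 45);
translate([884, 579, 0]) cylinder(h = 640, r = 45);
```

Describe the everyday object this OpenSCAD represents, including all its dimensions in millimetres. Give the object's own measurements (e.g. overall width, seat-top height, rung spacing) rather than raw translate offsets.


A table: top 939 mm (x) × 634 mm (y), 41 mm thick, upper face at z = 681 mm, on four round legs of 90 mm diameter, each leg's bounding box inset 10 mm from the nearest pair of top edges from z = 0 to the bottom of the top.


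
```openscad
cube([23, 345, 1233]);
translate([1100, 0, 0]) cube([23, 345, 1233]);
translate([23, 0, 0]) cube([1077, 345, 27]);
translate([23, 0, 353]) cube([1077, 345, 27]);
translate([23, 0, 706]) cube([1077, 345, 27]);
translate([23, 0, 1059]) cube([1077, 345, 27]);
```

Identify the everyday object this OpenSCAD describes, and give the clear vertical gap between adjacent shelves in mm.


A bookshelf. The clear shelf gap is 326 mm.

Two tall side panels with 4 horizontal boards between them — a bookshelf. The first two shelf undersides are at z = 0 and z = 353; with shelf thickness 27, the clear gap is 353 − 0 − 27 = 326 mm.


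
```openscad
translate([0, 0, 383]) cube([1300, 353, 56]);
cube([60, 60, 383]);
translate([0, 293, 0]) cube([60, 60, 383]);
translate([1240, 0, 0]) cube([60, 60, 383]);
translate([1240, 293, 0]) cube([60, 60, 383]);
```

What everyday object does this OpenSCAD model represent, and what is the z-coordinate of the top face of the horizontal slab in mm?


A bench. The seat-top height is 439 mm.

A long slab on four corner posts — a bench. The slab sits at z = 383 with thickness 56, so the top is 383 + 56 = 439 mm.


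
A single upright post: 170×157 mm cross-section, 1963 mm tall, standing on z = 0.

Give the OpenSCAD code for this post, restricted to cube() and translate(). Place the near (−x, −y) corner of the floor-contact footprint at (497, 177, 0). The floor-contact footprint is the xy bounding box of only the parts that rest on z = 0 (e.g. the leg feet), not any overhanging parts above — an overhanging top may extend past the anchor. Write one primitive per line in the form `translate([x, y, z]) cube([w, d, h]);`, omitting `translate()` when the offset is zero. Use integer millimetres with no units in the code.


translate([497, 177, 0]) cube([170, 157, 1963]);


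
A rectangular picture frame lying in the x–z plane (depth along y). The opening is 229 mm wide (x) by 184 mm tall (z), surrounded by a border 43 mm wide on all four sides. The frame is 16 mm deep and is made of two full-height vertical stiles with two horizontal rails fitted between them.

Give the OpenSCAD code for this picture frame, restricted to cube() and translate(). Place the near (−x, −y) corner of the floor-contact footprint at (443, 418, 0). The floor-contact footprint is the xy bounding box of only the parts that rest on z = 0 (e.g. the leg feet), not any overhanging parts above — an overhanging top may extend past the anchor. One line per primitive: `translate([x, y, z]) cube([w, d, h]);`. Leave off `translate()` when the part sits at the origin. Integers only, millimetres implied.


translate([443, 418, 0]) cube([43, 16, 270]);
translate([715, 418, 0]) cube([43, 16, 270]);
translate([486, 418, 0]) cube([229, 16, 43]);
translate([486, 418, 227]) cube([229, 16, 43]);


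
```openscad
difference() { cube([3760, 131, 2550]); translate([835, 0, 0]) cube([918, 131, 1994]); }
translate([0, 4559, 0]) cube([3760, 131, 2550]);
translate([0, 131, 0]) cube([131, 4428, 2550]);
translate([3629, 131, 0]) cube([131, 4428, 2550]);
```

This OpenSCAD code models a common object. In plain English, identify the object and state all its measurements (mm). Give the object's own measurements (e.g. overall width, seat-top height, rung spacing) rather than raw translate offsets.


A single room: four walls, each 2550 mm tall and 131 mm thick, enclosing an outside footprint 3760×4690 mm (x × y), no floor or roof. The front and back walls (−y and +y sides) run the full x-width; the side walls fit between their inner faces. A door opening 918 mm wide and 1994 mm tall is cut through the front wall from the floor up, its −x edge 835 mm from the wall's −x end.


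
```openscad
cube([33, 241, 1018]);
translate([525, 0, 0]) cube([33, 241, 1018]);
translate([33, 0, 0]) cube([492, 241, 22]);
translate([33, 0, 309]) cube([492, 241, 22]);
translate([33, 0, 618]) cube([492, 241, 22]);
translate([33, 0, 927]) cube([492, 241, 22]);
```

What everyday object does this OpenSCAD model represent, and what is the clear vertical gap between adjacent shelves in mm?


A bookshelf. The clear shelf gap is 287 mm.

Two tall side panels with 4 horizontal boards between them — a bookshelf. The first two shelf undersides are at z = 0 and z = 309; with shelf thickness 22, the clear gap is 309 − 0 − 22 = 287 mm.


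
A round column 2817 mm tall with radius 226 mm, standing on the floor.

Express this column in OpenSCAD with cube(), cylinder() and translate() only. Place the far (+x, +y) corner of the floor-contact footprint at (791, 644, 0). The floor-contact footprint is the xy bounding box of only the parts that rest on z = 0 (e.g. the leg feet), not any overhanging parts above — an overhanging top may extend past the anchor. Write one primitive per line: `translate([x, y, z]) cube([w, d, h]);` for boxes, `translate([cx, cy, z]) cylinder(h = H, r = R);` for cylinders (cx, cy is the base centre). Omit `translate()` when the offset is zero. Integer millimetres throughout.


translate([565, 418, 0]) cylinder(h = 2817, r = 226);


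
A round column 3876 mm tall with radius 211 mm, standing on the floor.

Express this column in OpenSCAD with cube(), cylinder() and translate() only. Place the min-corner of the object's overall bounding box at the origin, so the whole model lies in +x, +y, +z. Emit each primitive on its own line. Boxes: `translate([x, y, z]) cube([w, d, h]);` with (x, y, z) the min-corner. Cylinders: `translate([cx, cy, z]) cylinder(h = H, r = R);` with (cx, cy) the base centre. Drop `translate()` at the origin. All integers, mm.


translate([211, 211, 0]) cylinder(h = 3876, r = 211);


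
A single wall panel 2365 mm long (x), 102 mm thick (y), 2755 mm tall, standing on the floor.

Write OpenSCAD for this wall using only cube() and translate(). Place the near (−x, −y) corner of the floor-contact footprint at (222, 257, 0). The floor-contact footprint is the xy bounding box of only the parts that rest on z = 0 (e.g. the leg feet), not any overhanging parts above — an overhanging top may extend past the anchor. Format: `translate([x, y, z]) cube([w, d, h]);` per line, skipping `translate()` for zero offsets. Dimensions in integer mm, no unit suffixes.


translate([222, 257, 0]) cube([2365, 102, 2755]);


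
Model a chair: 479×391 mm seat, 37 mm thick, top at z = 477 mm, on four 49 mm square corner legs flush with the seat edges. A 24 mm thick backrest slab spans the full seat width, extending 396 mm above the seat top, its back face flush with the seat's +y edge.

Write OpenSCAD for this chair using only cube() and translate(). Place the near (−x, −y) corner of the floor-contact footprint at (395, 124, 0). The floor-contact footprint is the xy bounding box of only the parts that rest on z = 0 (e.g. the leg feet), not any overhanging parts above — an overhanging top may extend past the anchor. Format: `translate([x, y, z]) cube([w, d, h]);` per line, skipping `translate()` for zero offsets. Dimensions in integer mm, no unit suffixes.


// leg_h = 477 - 37 = 440
translate([395, 124, 440]) cube([479, 391, 37]);
translate([395, 124, 0]) cube([49, 49, 440]);
translate([825, 124, 0]) cube([49, 49, 440]);
translate([395, 466, 0]) cube([49, 49, 440]);
translate([825, 466, 0]) cube([49, 49, 440]);
translate([395, 491, 477]) cube([479, 24, 396]);


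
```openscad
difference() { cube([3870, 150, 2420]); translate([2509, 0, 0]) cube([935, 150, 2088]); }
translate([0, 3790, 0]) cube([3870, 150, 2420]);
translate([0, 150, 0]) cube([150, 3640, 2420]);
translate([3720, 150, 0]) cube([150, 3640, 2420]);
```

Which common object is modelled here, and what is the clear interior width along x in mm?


A single room. The interior width is 3570 mm.

Four walls enclosing a rectangle with a door in the front wall — a room. Outside width 3870 minus two 150 mm walls gives 3570 mm.


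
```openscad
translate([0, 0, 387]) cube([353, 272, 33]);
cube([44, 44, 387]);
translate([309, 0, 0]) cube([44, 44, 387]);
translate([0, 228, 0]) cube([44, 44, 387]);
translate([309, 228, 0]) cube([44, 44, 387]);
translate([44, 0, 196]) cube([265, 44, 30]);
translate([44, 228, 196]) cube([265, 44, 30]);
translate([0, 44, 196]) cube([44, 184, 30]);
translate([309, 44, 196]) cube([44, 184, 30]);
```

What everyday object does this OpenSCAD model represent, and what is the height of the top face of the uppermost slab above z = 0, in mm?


A stool. The seat height is 420 mm.

A 353×272×33 slab at z = 387 on four corner posts — a stool. The seat top is 387 + 33 = 420 mm.


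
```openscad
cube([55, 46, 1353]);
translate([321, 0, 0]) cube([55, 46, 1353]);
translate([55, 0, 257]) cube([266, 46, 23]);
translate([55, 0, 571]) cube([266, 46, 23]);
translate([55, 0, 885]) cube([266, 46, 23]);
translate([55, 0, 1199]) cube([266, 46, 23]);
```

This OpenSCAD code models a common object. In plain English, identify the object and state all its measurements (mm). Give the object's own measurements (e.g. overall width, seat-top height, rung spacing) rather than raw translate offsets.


A straight ladder. Two 55×46 mm vertical rails, 1353 mm tall, stand 376 mm apart (outside-to-outside) with their front faces coplanar on the −y side. 4 rungs, each 46 mm deep and 23 mm tall, span between the inner faces of the rails, front faces flush with the rails. The lowest rung's underside is at z = 257 mm and rungs are spaced 314 mm apart (underside to underside).


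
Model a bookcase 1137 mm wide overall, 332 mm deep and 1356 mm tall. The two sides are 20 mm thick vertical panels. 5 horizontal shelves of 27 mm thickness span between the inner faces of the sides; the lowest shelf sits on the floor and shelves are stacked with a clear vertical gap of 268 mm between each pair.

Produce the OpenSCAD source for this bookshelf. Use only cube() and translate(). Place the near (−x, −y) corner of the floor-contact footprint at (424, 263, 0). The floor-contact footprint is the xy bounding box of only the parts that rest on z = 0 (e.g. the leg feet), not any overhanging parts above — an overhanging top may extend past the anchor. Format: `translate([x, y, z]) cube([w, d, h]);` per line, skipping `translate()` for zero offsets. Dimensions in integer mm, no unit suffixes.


translate([424, 263, 0]) cube([20, 332, 1356]);
translate([1541, 263, 0]) cube([20, 332, 1356]);
translate([444, 263, 0]) cube([1097, 332, 27]);
translate([444, 263, 295]) cube([1097, 332, 27]);
translate([444, 263, 590]) cube([1097, 332, 27]);
translate([444, 263, 885]) cube([1097, 332, 27]);
translate([444, 263, 1180]) cube([1097, 332, 27]);


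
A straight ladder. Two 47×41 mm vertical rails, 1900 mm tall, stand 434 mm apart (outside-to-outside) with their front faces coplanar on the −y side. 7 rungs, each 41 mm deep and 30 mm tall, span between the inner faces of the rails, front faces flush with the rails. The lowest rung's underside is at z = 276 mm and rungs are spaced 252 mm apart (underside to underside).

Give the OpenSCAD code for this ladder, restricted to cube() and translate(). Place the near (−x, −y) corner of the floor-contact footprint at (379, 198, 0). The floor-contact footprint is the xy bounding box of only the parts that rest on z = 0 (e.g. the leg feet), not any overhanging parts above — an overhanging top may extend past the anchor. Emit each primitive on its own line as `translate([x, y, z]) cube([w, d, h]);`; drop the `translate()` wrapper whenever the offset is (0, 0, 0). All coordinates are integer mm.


translate([379, 198, 0]) cube([47, 41, 1900]);
translate([766, 198, 0]) cube([47, 41, 1900]);
translate([426, 198, 276]) cube([340, 41, 30]);
translate([426, 198, 528]) cube([340, 41, 30]);
translate([426, 198, 780]) cube([340, 41, 30]);
translate([426, 198, 1032]) cube([340, 41, 30]);
translate([426, 198, 1284]) cube([340, 41, 30]);
translate([426, 198, 1536]) cube([340, 41, 30]);
translate([426, 198, 1788]) cube([340, 41, 30]);


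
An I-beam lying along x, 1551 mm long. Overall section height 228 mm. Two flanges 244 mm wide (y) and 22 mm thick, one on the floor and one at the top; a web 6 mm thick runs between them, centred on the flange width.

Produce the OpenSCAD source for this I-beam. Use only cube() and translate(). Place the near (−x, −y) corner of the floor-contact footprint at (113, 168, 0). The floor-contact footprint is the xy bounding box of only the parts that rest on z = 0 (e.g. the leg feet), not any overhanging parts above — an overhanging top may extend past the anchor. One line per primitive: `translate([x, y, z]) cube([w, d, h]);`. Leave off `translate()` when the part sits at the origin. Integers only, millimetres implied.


translate([113, 168, 0]) cube([1551, 244, 22]);
translate([113, 287, 22]) cube([1551, 6, 184]);
translate([113, 168, 206]) cube([1551, 244, 22]);


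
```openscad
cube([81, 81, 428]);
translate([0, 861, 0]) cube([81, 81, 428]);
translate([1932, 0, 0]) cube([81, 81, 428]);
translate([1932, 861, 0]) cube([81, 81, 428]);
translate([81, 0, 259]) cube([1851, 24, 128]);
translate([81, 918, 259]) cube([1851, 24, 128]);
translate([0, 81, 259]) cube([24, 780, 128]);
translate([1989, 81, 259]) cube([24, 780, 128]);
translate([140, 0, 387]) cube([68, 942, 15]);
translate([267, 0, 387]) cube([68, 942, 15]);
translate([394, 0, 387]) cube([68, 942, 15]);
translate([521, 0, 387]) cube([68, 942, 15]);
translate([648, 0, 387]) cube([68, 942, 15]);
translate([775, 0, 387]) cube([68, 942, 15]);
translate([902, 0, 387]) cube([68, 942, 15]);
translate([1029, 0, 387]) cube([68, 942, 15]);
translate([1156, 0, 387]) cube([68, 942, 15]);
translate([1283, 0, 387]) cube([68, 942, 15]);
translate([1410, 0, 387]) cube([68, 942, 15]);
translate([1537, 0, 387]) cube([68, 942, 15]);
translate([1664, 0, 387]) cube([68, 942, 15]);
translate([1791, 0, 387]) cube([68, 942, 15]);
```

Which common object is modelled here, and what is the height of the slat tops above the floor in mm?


A bed frame. The slat-top height is 402 mm.

Four posts, four rails, and a row of slats — a bed frame. Slats sit on the rails at z = 259 + 128 = 387; with slat thickness 15, the top is 402 mm.


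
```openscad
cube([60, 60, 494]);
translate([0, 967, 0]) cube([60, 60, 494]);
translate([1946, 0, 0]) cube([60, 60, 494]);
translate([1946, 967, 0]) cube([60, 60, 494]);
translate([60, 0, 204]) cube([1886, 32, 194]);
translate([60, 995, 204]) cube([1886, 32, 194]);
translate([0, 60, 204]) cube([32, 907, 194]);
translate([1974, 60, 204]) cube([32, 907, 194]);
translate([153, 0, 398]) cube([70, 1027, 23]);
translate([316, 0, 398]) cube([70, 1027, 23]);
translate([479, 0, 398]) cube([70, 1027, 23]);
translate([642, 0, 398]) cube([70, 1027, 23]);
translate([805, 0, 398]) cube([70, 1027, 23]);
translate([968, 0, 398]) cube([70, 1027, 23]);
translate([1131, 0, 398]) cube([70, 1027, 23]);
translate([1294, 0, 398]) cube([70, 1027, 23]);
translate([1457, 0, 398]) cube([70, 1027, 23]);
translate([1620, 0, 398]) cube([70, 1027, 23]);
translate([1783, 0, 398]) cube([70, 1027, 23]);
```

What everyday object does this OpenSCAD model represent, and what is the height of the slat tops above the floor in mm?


A bed frame. The slat-top height is 421 mm.

Four posts, four rails, and a row of slats — a bed frame. Slats sit on the rails at z = 204 + 194 = 398; with slat thickness 23, the top is 421 mm.
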